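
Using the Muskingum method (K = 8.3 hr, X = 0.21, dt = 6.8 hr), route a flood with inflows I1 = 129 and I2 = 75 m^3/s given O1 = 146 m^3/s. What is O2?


Muskingum coefficients:
denom = 2*K*(1-X) + dt = 2*8.3*(1-0.21) + 6.8 = 19.914.
C0 = (dt - 2*K*X)/denom = (6.8 - 2*8.3*0.21)/19.914 = 0.1664.
C1 = (dt + 2*K*X)/denom = (6.8 + 2*8.3*0.21)/19.914 = 0.5165.
C2 = (2*K*(1-X) - dt)/denom = 0.3171.
O2 = C0*I2 + C1*I1 + C2*O1
   = 0.1664*75 + 0.5165*129 + 0.3171*146
   = 125.4 m^3/s.

125.4


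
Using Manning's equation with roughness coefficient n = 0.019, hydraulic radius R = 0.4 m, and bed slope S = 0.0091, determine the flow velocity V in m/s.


Manning's equation gives V = (1/n) * R^(2/3) * S^(1/2).
First, compute R^(2/3) = 0.4^(2/3) = 0.5429.
Next, S^(1/2) = 0.0091^(1/2) = 0.095394.
Then 1/n = 1/0.019 = 52.63.
V = 52.63 * 0.5429 * 0.095394 = 2.7257 m/s.

2.7257


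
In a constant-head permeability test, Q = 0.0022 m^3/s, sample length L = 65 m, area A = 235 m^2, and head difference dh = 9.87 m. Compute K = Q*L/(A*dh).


From K = Q*L / (A*dh):
Numerator: Q*L = 0.0022 * 65 = 0.143.
Denominator: A*dh = 235 * 9.87 = 2319.45.
K = 0.143 / 2319.45 = 6.2e-05 m/s.

6.2e-05


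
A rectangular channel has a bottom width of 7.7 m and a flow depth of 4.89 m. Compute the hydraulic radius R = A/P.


For a rectangular section:
Flow area A = b * y = 7.7 * 4.89 = 37.65 m^2.
Wetted perimeter P = b + 2y = 7.7 + 2*4.89 = 17.48 m.
Hydraulic radius R = A/P = 37.65 / 17.48 = 2.1541 m.

2.1541


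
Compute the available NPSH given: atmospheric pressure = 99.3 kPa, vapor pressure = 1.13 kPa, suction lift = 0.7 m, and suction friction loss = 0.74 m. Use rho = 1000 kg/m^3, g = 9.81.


NPSHa = p_atm/(rho*g) - z_s - hf_s - p_vap/(rho*g).
p_atm/(rho*g) = 99.3*1000 / (1000*9.81) = 10.122 m.
p_vap/(rho*g) = 1.13*1000 / (1000*9.81) = 0.115 m.
NPSHa = 10.122 - 0.7 - 0.74 - 0.115
      = 8.57 m.

8.57


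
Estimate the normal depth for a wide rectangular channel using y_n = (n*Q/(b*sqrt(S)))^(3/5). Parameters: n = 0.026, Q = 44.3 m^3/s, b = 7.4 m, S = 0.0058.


We use the wide-channel approximation y_n = (n*Q/(b*sqrt(S)))^(3/5).
sqrt(S) = sqrt(0.0058) = 0.076158.
Numerator: n*Q = 0.026 * 44.3 = 1.1518.
Denominator: b*sqrt(S) = 7.4 * 0.076158 = 0.563569.
arg = 2.0438.
y_n = 2.0438^(3/5) = 1.5355 m.

1.5355


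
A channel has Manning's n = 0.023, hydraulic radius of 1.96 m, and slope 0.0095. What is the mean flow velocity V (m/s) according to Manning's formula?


Manning's equation gives V = (1/n) * R^(2/3) * S^(1/2).
First, compute R^(2/3) = 1.96^(2/3) = 1.5662.
Next, S^(1/2) = 0.0095^(1/2) = 0.097468.
Then 1/n = 1/0.023 = 43.48.
V = 43.48 * 1.5662 * 0.097468 = 6.637 m/s.

6.637


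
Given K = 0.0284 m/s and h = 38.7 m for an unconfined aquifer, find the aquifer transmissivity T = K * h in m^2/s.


Transmissivity is defined as T = K * h.
T = 0.0284 * 38.7
  = 1.0991 m^2/s.

1.0991


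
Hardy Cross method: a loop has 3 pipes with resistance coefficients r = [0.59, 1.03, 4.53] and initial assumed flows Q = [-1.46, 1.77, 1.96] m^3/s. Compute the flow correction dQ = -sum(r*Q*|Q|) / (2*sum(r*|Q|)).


Numerator terms (r*Q*|Q|): 0.59*-1.46*|-1.46| = -1.2576; 1.03*1.77*|1.77| = 3.2269; 4.53*1.96*|1.96| = 17.4024.
Sum of numerator = 19.3717.
Denominator terms (r*|Q|): 0.59*|-1.46| = 0.8614; 1.03*|1.77| = 1.8231; 4.53*|1.96| = 8.8788.
2 * sum of denominator = 2 * 11.5633 = 23.1266.
dQ = -19.3717 / 23.1266 = -0.8376 m^3/s.

-0.8376


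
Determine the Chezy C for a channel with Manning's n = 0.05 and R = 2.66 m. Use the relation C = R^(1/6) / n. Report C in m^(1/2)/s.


The Chezy coefficient relates to Manning's n through C = R^(1/6) / n.
R^(1/6) = 2.66^(1/6) = 1.177101.
C = 1.177101 / 0.05 = 23.54 m^(1/2)/s.

23.54


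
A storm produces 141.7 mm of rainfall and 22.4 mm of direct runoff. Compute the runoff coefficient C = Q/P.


The runoff coefficient C = runoff depth / rainfall depth.
C = 22.4 / 141.7
  = 0.1581.

0.1581


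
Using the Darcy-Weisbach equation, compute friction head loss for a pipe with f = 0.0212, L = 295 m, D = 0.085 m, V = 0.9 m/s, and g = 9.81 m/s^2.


Darcy-Weisbach equation: h_f = f * (L/D) * V^2/(2g).
f * L/D = 0.0212 * 295/0.085 = 73.5765.
V^2/(2g) = 0.9^2 / (2*9.81) = 0.81 / 19.62 = 0.0413 m.
h_f = 73.5765 * 0.0413 = 3.038 m.

3.038


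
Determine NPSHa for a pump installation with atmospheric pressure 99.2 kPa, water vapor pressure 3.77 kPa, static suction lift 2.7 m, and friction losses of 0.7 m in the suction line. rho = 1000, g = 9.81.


NPSHa = p_atm/(rho*g) - z_s - hf_s - p_vap/(rho*g).
p_atm/(rho*g) = 99.2*1000 / (1000*9.81) = 10.112 m.
p_vap/(rho*g) = 3.77*1000 / (1000*9.81) = 0.384 m.
NPSHa = 10.112 - 2.7 - 0.7 - 0.384
      = 6.33 m.

6.33


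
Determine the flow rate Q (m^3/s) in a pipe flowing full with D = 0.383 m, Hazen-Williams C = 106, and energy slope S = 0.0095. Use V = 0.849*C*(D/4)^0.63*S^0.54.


For a full circular pipe, R = D/4 = 0.383/4 = 0.0958 m.
V = 0.849 * 106 * 0.0958^0.63 * 0.0095^0.54
  = 0.849 * 106 * 0.228096 * 0.080904
  = 1.6607 m/s.
Pipe area A = pi*D^2/4 = pi*0.383^2/4 = 0.1152 m^2.
Q = A * V = 0.1152 * 1.6607 = 0.1913 m^3/s.

0.1913


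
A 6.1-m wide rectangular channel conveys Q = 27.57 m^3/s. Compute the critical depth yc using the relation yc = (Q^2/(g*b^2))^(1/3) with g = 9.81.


Using yc = (Q^2 / (g * b^2))^(1/3):
Q^2 = 27.57^2 = 760.1.
g * b^2 = 9.81 * 6.1^2 = 9.81 * 37.21 = 365.03.
Q^2 / (g*b^2) = 760.1 / 365.03 = 2.0823.
yc = 2.0823^(1/3) = 1.277 m.

1.277


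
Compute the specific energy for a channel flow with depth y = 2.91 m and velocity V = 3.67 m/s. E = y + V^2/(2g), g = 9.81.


Specific energy E = y + V^2/(2g).
Velocity head = V^2/(2g) = 3.67^2 / (2*9.81) = 13.4689 / 19.62 = 0.6865 m.
E = 2.91 + 0.6865 = 3.5965 m.

3.5965


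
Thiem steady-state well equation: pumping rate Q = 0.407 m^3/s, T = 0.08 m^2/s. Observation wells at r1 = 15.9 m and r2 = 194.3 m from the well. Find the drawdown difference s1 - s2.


Thiem equation: s1 - s2 = Q/(2*pi*T) * ln(r2/r1).
ln(r2/r1) = ln(194.3/15.9) = 2.5031.
Q/(2*pi*T) = 0.407 / (2*pi*0.08) = 0.407 / 0.5027 = 0.8097.
s1 - s2 = 0.8097 * 2.5031 = 2.0267 m.

2.0267


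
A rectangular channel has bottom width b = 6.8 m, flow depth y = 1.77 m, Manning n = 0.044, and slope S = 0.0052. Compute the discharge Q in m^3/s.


For a rectangular channel, the cross-sectional area A = b * y = 6.8 * 1.77 = 12.04 m^2.
The wetted perimeter P = b + 2y = 6.8 + 2*1.77 = 10.34 m.
Hydraulic radius R = A/P = 12.04/10.34 = 1.164 m.
Velocity V = (1/n)*R^(2/3)*S^(1/2) = (1/0.044)*1.164^(2/3)*0.0052^(1/2) = 1.8135 m/s.
Discharge Q = A * V = 12.04 * 1.8135 = 21.828 m^3/s.

21.828


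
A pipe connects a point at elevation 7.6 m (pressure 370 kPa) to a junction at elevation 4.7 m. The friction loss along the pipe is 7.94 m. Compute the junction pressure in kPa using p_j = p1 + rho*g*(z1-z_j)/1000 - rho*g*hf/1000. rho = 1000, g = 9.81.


Junction pressure: p_j = p1 + rho*g*(z1 - z_j)/1000 - rho*g*hf/1000.
Elevation term = 1000*9.81*(7.6 - 4.7)/1000 = 28.449 kPa.
Friction term = 1000*9.81*7.94/1000 = 77.891 kPa.
p_j = 370 + 28.449 - 77.891 = 320.56 kPa.

320.56


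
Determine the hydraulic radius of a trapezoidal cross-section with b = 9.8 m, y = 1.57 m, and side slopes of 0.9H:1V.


For a trapezoidal section with side slope z:
A = (b + z*y)*y = (9.8 + 0.9*1.57)*1.57 = 17.604 m^2.
P = b + 2*y*sqrt(1 + z^2) = 9.8 + 2*1.57*sqrt(1 + 0.9^2) = 14.024 m.
R = A/P = 17.604 / 14.024 = 1.2553 m.

1.2553


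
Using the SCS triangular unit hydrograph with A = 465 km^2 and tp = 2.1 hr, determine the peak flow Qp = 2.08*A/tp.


SCS formula: Qp = 2.08 * A / tp.
Qp = 2.08 * 465 / 2.1
   = 967.2 / 2.1
   = 460.57 m^3/s per cm.

460.57


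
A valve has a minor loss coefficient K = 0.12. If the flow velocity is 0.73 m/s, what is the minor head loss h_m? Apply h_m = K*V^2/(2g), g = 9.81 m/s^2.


Minor loss formula: h_m = K * V^2/(2g).
V^2 = 0.73^2 = 0.5329.
V^2/(2g) = 0.5329 / 19.62 = 0.0272 m.
h_m = 0.12 * 0.0272 = 0.0033 m.

0.0033


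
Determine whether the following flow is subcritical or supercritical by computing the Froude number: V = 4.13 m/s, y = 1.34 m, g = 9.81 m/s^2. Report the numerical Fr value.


The Froude number is defined as Fr = V / sqrt(g*y).
g*y = 9.81 * 1.34 = 13.1454.
sqrt(g*y) = sqrt(13.1454) = 3.6257.
Fr = 4.13 / 3.6257 = 1.1391.
Since Fr > 1, the flow is supercritical.

1.1391


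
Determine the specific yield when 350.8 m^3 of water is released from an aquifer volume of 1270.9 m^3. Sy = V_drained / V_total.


Specific yield Sy = Volume drained / Total volume.
Sy = 350.8 / 1270.9
   = 0.276.

0.276


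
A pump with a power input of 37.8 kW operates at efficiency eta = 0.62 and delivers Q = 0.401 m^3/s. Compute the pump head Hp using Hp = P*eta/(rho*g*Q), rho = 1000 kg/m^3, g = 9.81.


Pump head formula: Hp = P * eta / (rho * g * Q).
Numerator: P * eta = 37.8 * 1000 * 0.62 = 23436.0 W.
Denominator: rho * g * Q = 1000 * 9.81 * 0.401 = 3933.81.
Hp = 23436.0 / 3933.81 = 5.96 m.

5.96


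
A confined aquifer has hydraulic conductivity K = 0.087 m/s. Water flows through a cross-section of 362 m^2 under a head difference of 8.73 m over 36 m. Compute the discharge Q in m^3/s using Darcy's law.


Darcy's law: Q = K * A * i, where i = dh/L.
Hydraulic gradient i = 8.73 / 36 = 0.2425.
Q = 0.087 * 362 * 0.2425
  = 7.6373 m^3/s.

7.6373


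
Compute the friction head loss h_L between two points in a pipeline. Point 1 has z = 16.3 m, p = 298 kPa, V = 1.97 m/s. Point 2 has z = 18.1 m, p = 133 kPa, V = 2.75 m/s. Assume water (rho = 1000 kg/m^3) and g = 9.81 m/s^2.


Total head at each section: H = z + p/(rho*g) + V^2/(2g).
H1 = 16.3 + 298*1000/(1000*9.81) + 1.97^2/(2*9.81)
   = 16.3 + 30.377 + 0.1978
   = 46.875 m.
H2 = 18.1 + 133*1000/(1000*9.81) + 2.75^2/(2*9.81)
   = 18.1 + 13.558 + 0.3854
   = 32.043 m.
h_L = H1 - H2 = 46.875 - 32.043 = 14.832 m.

14.832


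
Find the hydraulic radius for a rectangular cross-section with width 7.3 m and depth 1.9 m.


For a rectangular section:
Flow area A = b * y = 7.3 * 1.9 = 13.87 m^2.
Wetted perimeter P = b + 2y = 7.3 + 2*1.9 = 11.1 m.
Hydraulic radius R = A/P = 13.87 / 11.1 = 1.2495 m.

1.2495


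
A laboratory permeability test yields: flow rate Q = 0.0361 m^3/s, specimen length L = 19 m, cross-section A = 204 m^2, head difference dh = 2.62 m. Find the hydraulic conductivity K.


From K = Q*L / (A*dh):
Numerator: Q*L = 0.0361 * 19 = 0.6859.
Denominator: A*dh = 204 * 2.62 = 534.48.
K = 0.6859 / 534.48 = 0.001283 m/s.

0.001283


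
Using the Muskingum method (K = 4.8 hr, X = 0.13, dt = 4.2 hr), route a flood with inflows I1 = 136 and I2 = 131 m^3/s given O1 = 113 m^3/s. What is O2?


Muskingum coefficients:
denom = 2*K*(1-X) + dt = 2*4.8*(1-0.13) + 4.2 = 12.552.
C0 = (dt - 2*K*X)/denom = (4.2 - 2*4.8*0.13)/12.552 = 0.2352.
C1 = (dt + 2*K*X)/denom = (4.2 + 2*4.8*0.13)/12.552 = 0.434.
C2 = (2*K*(1-X) - dt)/denom = 0.3308.
O2 = C0*I2 + C1*I1 + C2*O1
   = 0.2352*131 + 0.434*136 + 0.3308*113
   = 127.22 m^3/s.

127.22


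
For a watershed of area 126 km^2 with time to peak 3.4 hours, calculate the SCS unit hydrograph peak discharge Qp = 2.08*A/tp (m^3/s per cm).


SCS formula: Qp = 2.08 * A / tp.
Qp = 2.08 * 126 / 3.4
   = 262.08 / 3.4
   = 77.08 m^3/s per cm.

77.08


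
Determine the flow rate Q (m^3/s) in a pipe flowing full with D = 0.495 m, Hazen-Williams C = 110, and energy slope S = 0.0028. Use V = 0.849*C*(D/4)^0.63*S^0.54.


For a full circular pipe, R = D/4 = 0.495/4 = 0.1237 m.
V = 0.849 * 110 * 0.1237^0.63 * 0.0028^0.54
  = 0.849 * 110 * 0.268104 * 0.041828
  = 1.0473 m/s.
Pipe area A = pi*D^2/4 = pi*0.495^2/4 = 0.1924 m^2.
Q = A * V = 0.1924 * 1.0473 = 0.2015 m^3/s.

0.2015


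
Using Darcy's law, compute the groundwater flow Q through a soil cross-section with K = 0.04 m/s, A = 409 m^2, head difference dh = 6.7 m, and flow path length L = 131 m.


Darcy's law: Q = K * A * i, where i = dh/L.
Hydraulic gradient i = 6.7 / 131 = 0.051145.
Q = 0.04 * 409 * 0.051145
  = 0.8367 m^3/s.

0.8367


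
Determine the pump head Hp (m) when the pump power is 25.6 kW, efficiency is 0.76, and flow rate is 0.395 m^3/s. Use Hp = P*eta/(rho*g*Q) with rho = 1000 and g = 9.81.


Pump head formula: Hp = P * eta / (rho * g * Q).
Numerator: P * eta = 25.6 * 1000 * 0.76 = 19456.0 W.
Denominator: rho * g * Q = 1000 * 9.81 * 0.395 = 3874.95.
Hp = 19456.0 / 3874.95 = 5.02 m.

5.02


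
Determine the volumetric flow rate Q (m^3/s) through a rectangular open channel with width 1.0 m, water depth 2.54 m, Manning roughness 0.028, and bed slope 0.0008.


For a rectangular channel, the cross-sectional area A = b * y = 1.0 * 2.54 = 2.54 m^2.
The wetted perimeter P = b + 2y = 1.0 + 2*2.54 = 6.08 m.
Hydraulic radius R = A/P = 2.54/6.08 = 0.4178 m.
Velocity V = (1/n)*R^(2/3)*S^(1/2) = (1/0.028)*0.4178^(2/3)*0.0008^(1/2) = 0.5645 m/s.
Discharge Q = A * V = 2.54 * 0.5645 = 1.434 m^3/s.

1.434


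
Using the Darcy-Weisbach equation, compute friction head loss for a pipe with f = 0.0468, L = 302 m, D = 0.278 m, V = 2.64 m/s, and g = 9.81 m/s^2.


Darcy-Weisbach equation: h_f = f * (L/D) * V^2/(2g).
f * L/D = 0.0468 * 302/0.278 = 50.8403.
V^2/(2g) = 2.64^2 / (2*9.81) = 6.9696 / 19.62 = 0.3552 m.
h_f = 50.8403 * 0.3552 = 18.06 m.

18.06


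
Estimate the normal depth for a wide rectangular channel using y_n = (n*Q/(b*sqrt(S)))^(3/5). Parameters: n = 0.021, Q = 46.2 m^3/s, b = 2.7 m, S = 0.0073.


We use the wide-channel approximation y_n = (n*Q/(b*sqrt(S)))^(3/5).
sqrt(S) = sqrt(0.0073) = 0.08544.
Numerator: n*Q = 0.021 * 46.2 = 0.9702.
Denominator: b*sqrt(S) = 2.7 * 0.08544 = 0.230688.
arg = 4.2057.
y_n = 4.2057^(3/5) = 2.3676 m.

2.3676


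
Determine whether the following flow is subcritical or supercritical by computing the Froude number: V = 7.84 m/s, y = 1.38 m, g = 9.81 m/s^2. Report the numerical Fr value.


The Froude number is defined as Fr = V / sqrt(g*y).
g*y = 9.81 * 1.38 = 13.5378.
sqrt(g*y) = sqrt(13.5378) = 3.6794.
Fr = 7.84 / 3.6794 = 2.1308.
Since Fr > 1, the flow is supercritical.

2.1308


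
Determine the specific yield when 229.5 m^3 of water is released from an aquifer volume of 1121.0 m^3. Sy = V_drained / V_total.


Specific yield Sy = Volume drained / Total volume.
Sy = 229.5 / 1121.0
   = 0.2047.

0.2047


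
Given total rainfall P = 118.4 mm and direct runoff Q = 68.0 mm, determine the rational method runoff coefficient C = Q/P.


The runoff coefficient C = runoff depth / rainfall depth.
C = 68.0 / 118.4
  = 0.5743.

0.5743


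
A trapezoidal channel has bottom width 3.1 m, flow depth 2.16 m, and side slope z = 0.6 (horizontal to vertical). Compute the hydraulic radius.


For a trapezoidal section with side slope z:
A = (b + z*y)*y = (3.1 + 0.6*2.16)*2.16 = 9.495 m^2.
P = b + 2*y*sqrt(1 + z^2) = 3.1 + 2*2.16*sqrt(1 + 0.6^2) = 8.138 m.
R = A/P = 9.495 / 8.138 = 1.1668 m.

1.1668


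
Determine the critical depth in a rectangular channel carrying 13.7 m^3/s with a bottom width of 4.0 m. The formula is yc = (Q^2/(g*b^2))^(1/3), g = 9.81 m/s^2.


Using yc = (Q^2 / (g * b^2))^(1/3):
Q^2 = 13.7^2 = 187.69.
g * b^2 = 9.81 * 4.0^2 = 9.81 * 16.0 = 156.96.
Q^2 / (g*b^2) = 187.69 / 156.96 = 1.1958.
yc = 1.1958^(1/3) = 1.0614 m.

1.0614


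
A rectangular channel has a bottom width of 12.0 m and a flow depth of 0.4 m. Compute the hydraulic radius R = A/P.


For a rectangular section:
Flow area A = b * y = 12.0 * 0.4 = 4.8 m^2.
Wetted perimeter P = b + 2y = 12.0 + 2*0.4 = 12.8 m.
Hydraulic radius R = A/P = 4.8 / 12.8 = 0.375 m.

0.375


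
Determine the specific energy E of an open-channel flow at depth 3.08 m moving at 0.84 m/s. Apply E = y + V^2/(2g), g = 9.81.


Specific energy E = y + V^2/(2g).
Velocity head = V^2/(2g) = 0.84^2 / (2*9.81) = 0.7056 / 19.62 = 0.036 m.
E = 3.08 + 0.036 = 3.116 m.

3.116


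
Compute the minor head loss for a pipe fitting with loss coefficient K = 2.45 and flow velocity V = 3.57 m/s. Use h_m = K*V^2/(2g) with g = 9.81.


Minor loss formula: h_m = K * V^2/(2g).
V^2 = 3.57^2 = 12.7449.
V^2/(2g) = 12.7449 / 19.62 = 0.6496 m.
h_m = 2.45 * 0.6496 = 1.5915 m.

1.5915


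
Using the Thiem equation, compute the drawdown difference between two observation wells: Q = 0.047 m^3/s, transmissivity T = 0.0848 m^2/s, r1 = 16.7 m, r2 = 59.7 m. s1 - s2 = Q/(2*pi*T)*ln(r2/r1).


Thiem equation: s1 - s2 = Q/(2*pi*T) * ln(r2/r1).
ln(r2/r1) = ln(59.7/16.7) = 1.2739.
Q/(2*pi*T) = 0.047 / (2*pi*0.0848) = 0.047 / 0.5328 = 0.0882.
s1 - s2 = 0.0882 * 1.2739 = 0.1124 m.

0.1124


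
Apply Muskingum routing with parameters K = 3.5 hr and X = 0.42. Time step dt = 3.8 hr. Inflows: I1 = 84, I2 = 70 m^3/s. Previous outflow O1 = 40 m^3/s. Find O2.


Muskingum coefficients:
denom = 2*K*(1-X) + dt = 2*3.5*(1-0.42) + 3.8 = 7.86.
C0 = (dt - 2*K*X)/denom = (3.8 - 2*3.5*0.42)/7.86 = 0.1094.
C1 = (dt + 2*K*X)/denom = (3.8 + 2*3.5*0.42)/7.86 = 0.8575.
C2 = (2*K*(1-X) - dt)/denom = 0.0331.
O2 = C0*I2 + C1*I1 + C2*O1
   = 0.1094*70 + 0.8575*84 + 0.0331*40
   = 81.01 m^3/s.

81.01


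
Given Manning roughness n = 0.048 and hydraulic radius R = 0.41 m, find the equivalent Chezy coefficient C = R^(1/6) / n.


The Chezy coefficient relates to Manning's n through C = R^(1/6) / n.
R^(1/6) = 0.41^(1/6) = 0.861914.
C = 0.861914 / 0.048 = 17.96 m^(1/2)/s.

17.96


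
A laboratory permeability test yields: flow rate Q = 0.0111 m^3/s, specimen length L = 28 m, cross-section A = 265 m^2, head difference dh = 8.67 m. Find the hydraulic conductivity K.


From K = Q*L / (A*dh):
Numerator: Q*L = 0.0111 * 28 = 0.3108.
Denominator: A*dh = 265 * 8.67 = 2297.55.
K = 0.3108 / 2297.55 = 0.000135 m/s.

0.000135


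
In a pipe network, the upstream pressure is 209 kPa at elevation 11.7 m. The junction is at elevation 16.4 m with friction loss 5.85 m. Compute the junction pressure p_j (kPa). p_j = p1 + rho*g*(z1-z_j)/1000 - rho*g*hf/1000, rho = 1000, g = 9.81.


Junction pressure: p_j = p1 + rho*g*(z1 - z_j)/1000 - rho*g*hf/1000.
Elevation term = 1000*9.81*(11.7 - 16.4)/1000 = -46.107 kPa.
Friction term = 1000*9.81*5.85/1000 = 57.389 kPa.
p_j = 209 + -46.107 - 57.389 = 105.5 kPa.

105.5


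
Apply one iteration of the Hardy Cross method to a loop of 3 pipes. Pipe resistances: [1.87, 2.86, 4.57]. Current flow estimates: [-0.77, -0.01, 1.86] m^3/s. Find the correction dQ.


Numerator terms (r*Q*|Q|): 1.87*-0.77*|-0.77| = -1.1087; 2.86*-0.01*|-0.01| = -0.0003; 4.57*1.86*|1.86| = 15.8104.
Sum of numerator = 14.7014.
Denominator terms (r*|Q|): 1.87*|-0.77| = 1.4399; 2.86*|-0.01| = 0.0286; 4.57*|1.86| = 8.5002.
2 * sum of denominator = 2 * 9.9687 = 19.9374.
dQ = -14.7014 / 19.9374 = -0.7374 m^3/s.

-0.7374


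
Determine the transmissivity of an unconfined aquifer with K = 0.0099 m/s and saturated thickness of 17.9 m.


Transmissivity is defined as T = K * h.
T = 0.0099 * 17.9
  = 0.1772 m^2/s.

0.1772


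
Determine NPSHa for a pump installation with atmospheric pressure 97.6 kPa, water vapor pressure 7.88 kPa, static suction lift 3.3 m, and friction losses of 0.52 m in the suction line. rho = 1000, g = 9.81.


NPSHa = p_atm/(rho*g) - z_s - hf_s - p_vap/(rho*g).
p_atm/(rho*g) = 97.6*1000 / (1000*9.81) = 9.949 m.
p_vap/(rho*g) = 7.88*1000 / (1000*9.81) = 0.803 m.
NPSHa = 9.949 - 3.3 - 0.52 - 0.803
      = 5.33 m.

5.33


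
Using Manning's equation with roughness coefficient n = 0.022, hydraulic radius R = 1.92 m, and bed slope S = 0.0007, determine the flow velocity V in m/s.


Manning's equation gives V = (1/n) * R^(2/3) * S^(1/2).
First, compute R^(2/3) = 1.92^(2/3) = 1.5448.
Next, S^(1/2) = 0.0007^(1/2) = 0.026458.
Then 1/n = 1/0.022 = 45.45.
V = 45.45 * 1.5448 * 0.026458 = 1.8578 m/s.

1.8578


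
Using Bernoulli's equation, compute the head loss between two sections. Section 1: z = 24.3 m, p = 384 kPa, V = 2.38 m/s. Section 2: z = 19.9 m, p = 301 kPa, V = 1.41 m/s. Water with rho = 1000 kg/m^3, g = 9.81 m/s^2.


Total head at each section: H = z + p/(rho*g) + V^2/(2g).
H1 = 24.3 + 384*1000/(1000*9.81) + 2.38^2/(2*9.81)
   = 24.3 + 39.144 + 0.2887
   = 63.732 m.
H2 = 19.9 + 301*1000/(1000*9.81) + 1.41^2/(2*9.81)
   = 19.9 + 30.683 + 0.1013
   = 50.684 m.
h_L = H1 - H2 = 63.732 - 50.684 = 13.048 m.

13.048


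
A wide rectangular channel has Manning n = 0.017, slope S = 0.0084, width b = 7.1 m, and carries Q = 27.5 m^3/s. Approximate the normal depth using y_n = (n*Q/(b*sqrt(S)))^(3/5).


We use the wide-channel approximation y_n = (n*Q/(b*sqrt(S)))^(3/5).
sqrt(S) = sqrt(0.0084) = 0.091652.
Numerator: n*Q = 0.017 * 27.5 = 0.4675.
Denominator: b*sqrt(S) = 7.1 * 0.091652 = 0.650729.
arg = 0.7184.
y_n = 0.7184^(3/5) = 0.82 m.

0.82


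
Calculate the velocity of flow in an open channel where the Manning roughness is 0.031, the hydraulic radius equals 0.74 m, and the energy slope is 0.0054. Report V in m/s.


Manning's equation gives V = (1/n) * R^(2/3) * S^(1/2).
First, compute R^(2/3) = 0.74^(2/3) = 0.8181.
Next, S^(1/2) = 0.0054^(1/2) = 0.073485.
Then 1/n = 1/0.031 = 32.26.
V = 32.26 * 0.8181 * 0.073485 = 1.9394 m/s.

1.9394


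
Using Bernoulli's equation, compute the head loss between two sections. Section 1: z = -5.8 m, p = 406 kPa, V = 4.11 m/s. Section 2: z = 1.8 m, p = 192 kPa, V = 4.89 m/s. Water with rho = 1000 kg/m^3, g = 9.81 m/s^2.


Total head at each section: H = z + p/(rho*g) + V^2/(2g).
H1 = -5.8 + 406*1000/(1000*9.81) + 4.11^2/(2*9.81)
   = -5.8 + 41.386 + 0.861
   = 36.447 m.
H2 = 1.8 + 192*1000/(1000*9.81) + 4.89^2/(2*9.81)
   = 1.8 + 19.572 + 1.2188
   = 22.591 m.
h_L = H1 - H2 = 36.447 - 22.591 = 13.857 m.

13.857


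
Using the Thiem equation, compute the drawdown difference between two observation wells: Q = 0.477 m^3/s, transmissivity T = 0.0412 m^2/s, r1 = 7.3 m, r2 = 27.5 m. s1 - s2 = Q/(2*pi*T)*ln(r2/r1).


Thiem equation: s1 - s2 = Q/(2*pi*T) * ln(r2/r1).
ln(r2/r1) = ln(27.5/7.3) = 1.3263.
Q/(2*pi*T) = 0.477 / (2*pi*0.0412) = 0.477 / 0.2589 = 1.8426.
s1 - s2 = 1.8426 * 1.3263 = 2.4439 m.

2.4439


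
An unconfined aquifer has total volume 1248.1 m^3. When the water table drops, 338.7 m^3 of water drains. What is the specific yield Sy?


Specific yield Sy = Volume drained / Total volume.
Sy = 338.7 / 1248.1
   = 0.2714.

0.2714


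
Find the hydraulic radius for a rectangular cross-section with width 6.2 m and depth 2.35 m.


For a rectangular section:
Flow area A = b * y = 6.2 * 2.35 = 14.57 m^2.
Wetted perimeter P = b + 2y = 6.2 + 2*2.35 = 10.9 m.
Hydraulic radius R = A/P = 14.57 / 10.9 = 1.3367 m.

1.3367


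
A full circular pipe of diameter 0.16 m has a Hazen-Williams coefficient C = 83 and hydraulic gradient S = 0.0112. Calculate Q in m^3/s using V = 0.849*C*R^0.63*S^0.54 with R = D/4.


For a full circular pipe, R = D/4 = 0.16/4 = 0.04 m.
V = 0.849 * 83 * 0.04^0.63 * 0.0112^0.54
  = 0.849 * 83 * 0.131613 * 0.088426
  = 0.8201 m/s.
Pipe area A = pi*D^2/4 = pi*0.16^2/4 = 0.0201 m^2.
Q = A * V = 0.0201 * 0.8201 = 0.0165 m^3/s.

0.0165


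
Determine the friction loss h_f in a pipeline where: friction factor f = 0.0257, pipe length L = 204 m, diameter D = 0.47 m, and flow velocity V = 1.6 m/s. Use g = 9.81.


Darcy-Weisbach equation: h_f = f * (L/D) * V^2/(2g).
f * L/D = 0.0257 * 204/0.47 = 11.1549.
V^2/(2g) = 1.6^2 / (2*9.81) = 2.56 / 19.62 = 0.1305 m.
h_f = 11.1549 * 0.1305 = 1.455 m.

1.455


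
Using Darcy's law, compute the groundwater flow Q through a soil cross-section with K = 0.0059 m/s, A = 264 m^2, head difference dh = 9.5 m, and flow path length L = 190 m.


Darcy's law: Q = K * A * i, where i = dh/L.
Hydraulic gradient i = 9.5 / 190 = 0.05.
Q = 0.0059 * 264 * 0.05
  = 0.0779 m^3/s.

0.0779


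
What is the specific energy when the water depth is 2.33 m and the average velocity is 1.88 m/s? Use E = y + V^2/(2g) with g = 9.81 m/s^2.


Specific energy E = y + V^2/(2g).
Velocity head = V^2/(2g) = 1.88^2 / (2*9.81) = 3.5344 / 19.62 = 0.1801 m.
E = 2.33 + 0.1801 = 2.5101 m.

2.5101


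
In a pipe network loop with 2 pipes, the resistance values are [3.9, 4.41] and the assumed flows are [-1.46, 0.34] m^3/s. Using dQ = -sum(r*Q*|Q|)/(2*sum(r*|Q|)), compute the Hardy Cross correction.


Numerator terms (r*Q*|Q|): 3.9*-1.46*|-1.46| = -8.3132; 4.41*0.34*|0.34| = 0.5098.
Sum of numerator = -7.8034.
Denominator terms (r*|Q|): 3.9*|-1.46| = 5.694; 4.41*|0.34| = 1.4994.
2 * sum of denominator = 2 * 7.1934 = 14.3868.
dQ = --7.8034 / 14.3868 = 0.5424 m^3/s.

0.5424


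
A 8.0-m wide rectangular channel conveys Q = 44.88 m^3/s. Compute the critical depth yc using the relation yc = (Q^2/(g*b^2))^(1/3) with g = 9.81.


Using yc = (Q^2 / (g * b^2))^(1/3):
Q^2 = 44.88^2 = 2014.21.
g * b^2 = 9.81 * 8.0^2 = 9.81 * 64.0 = 627.84.
Q^2 / (g*b^2) = 2014.21 / 627.84 = 3.2082.
yc = 3.2082^(1/3) = 1.4749 m.

1.4749


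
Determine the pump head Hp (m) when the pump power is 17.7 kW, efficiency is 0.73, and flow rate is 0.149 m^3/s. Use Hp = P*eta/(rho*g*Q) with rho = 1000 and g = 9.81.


Pump head formula: Hp = P * eta / (rho * g * Q).
Numerator: P * eta = 17.7 * 1000 * 0.73 = 12921.0 W.
Denominator: rho * g * Q = 1000 * 9.81 * 0.149 = 1461.69.
Hp = 12921.0 / 1461.69 = 8.84 m.

8.84


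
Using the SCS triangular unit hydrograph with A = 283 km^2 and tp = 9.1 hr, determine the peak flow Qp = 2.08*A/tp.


SCS formula: Qp = 2.08 * A / tp.
Qp = 2.08 * 283 / 9.1
   = 588.64 / 9.1
   = 64.69 m^3/s per cm.

64.69


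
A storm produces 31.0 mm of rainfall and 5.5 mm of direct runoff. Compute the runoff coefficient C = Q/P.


The runoff coefficient C = runoff depth / rainfall depth.
C = 5.5 / 31.0
  = 0.1774.

0.1774


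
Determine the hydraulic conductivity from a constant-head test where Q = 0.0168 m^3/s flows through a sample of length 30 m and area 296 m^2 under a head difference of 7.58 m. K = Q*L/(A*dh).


From K = Q*L / (A*dh):
Numerator: Q*L = 0.0168 * 30 = 0.504.
Denominator: A*dh = 296 * 7.58 = 2243.68.
K = 0.504 / 2243.68 = 0.000225 m/s.

0.000225


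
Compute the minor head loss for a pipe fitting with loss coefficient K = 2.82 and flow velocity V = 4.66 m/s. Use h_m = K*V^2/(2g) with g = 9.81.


Minor loss formula: h_m = K * V^2/(2g).
V^2 = 4.66^2 = 21.7156.
V^2/(2g) = 21.7156 / 19.62 = 1.1068 m.
h_m = 2.82 * 1.1068 = 3.1212 m.

3.1212


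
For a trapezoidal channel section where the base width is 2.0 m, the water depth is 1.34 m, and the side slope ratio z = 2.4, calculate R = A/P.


For a trapezoidal section with side slope z:
A = (b + z*y)*y = (2.0 + 2.4*1.34)*1.34 = 6.989 m^2.
P = b + 2*y*sqrt(1 + z^2) = 2.0 + 2*1.34*sqrt(1 + 2.4^2) = 8.968 m.
R = A/P = 6.989 / 8.968 = 0.7794 m.

0.7794


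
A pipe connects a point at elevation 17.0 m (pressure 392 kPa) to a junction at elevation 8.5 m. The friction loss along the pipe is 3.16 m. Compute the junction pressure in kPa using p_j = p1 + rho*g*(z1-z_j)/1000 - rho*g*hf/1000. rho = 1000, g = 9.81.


Junction pressure: p_j = p1 + rho*g*(z1 - z_j)/1000 - rho*g*hf/1000.
Elevation term = 1000*9.81*(17.0 - 8.5)/1000 = 83.385 kPa.
Friction term = 1000*9.81*3.16/1000 = 31.0 kPa.
p_j = 392 + 83.385 - 31.0 = 444.39 kPa.

444.39


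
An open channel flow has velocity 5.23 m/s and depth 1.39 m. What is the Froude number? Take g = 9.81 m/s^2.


The Froude number is defined as Fr = V / sqrt(g*y).
g*y = 9.81 * 1.39 = 13.6359.
sqrt(g*y) = sqrt(13.6359) = 3.6927.
Fr = 5.23 / 3.6927 = 1.4163.

1.4163


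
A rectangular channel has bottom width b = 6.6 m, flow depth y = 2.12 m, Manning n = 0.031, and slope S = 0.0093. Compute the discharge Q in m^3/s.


For a rectangular channel, the cross-sectional area A = b * y = 6.6 * 2.12 = 13.99 m^2.
The wetted perimeter P = b + 2y = 6.6 + 2*2.12 = 10.84 m.
Hydraulic radius R = A/P = 13.99/10.84 = 1.2908 m.
Velocity V = (1/n)*R^(2/3)*S^(1/2) = (1/0.031)*1.2908^(2/3)*0.0093^(1/2) = 3.6879 m/s.
Discharge Q = A * V = 13.99 * 3.6879 = 51.601 m^3/s.

51.601


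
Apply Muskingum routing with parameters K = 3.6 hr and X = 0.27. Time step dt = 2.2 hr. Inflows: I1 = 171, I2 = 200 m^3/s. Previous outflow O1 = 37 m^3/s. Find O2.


Muskingum coefficients:
denom = 2*K*(1-X) + dt = 2*3.6*(1-0.27) + 2.2 = 7.456.
C0 = (dt - 2*K*X)/denom = (2.2 - 2*3.6*0.27)/7.456 = 0.0343.
C1 = (dt + 2*K*X)/denom = (2.2 + 2*3.6*0.27)/7.456 = 0.5558.
C2 = (2*K*(1-X) - dt)/denom = 0.4099.
O2 = C0*I2 + C1*I1 + C2*O1
   = 0.0343*200 + 0.5558*171 + 0.4099*37
   = 117.07 m^3/s.

117.07


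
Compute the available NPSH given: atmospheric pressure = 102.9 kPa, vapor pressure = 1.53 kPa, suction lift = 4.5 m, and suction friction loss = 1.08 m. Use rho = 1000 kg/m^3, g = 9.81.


NPSHa = p_atm/(rho*g) - z_s - hf_s - p_vap/(rho*g).
p_atm/(rho*g) = 102.9*1000 / (1000*9.81) = 10.489 m.
p_vap/(rho*g) = 1.53*1000 / (1000*9.81) = 0.156 m.
NPSHa = 10.489 - 4.5 - 1.08 - 0.156
      = 4.75 m.

4.75


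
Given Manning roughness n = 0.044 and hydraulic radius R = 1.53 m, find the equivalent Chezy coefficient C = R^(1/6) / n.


The Chezy coefficient relates to Manning's n through C = R^(1/6) / n.
R^(1/6) = 1.53^(1/6) = 1.07345.
C = 1.07345 / 0.044 = 24.4 m^(1/2)/s.

24.4


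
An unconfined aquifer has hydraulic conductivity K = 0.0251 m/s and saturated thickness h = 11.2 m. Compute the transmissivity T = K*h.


Transmissivity is defined as T = K * h.
T = 0.0251 * 11.2
  = 0.2811 m^2/s.

0.2811


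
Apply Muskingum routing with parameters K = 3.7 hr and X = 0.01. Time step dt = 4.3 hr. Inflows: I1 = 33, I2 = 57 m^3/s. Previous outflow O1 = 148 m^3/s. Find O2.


Muskingum coefficients:
denom = 2*K*(1-X) + dt = 2*3.7*(1-0.01) + 4.3 = 11.626.
C0 = (dt - 2*K*X)/denom = (4.3 - 2*3.7*0.01)/11.626 = 0.3635.
C1 = (dt + 2*K*X)/denom = (4.3 + 2*3.7*0.01)/11.626 = 0.3762.
C2 = (2*K*(1-X) - dt)/denom = 0.2603.
O2 = C0*I2 + C1*I1 + C2*O1
   = 0.3635*57 + 0.3762*33 + 0.2603*148
   = 71.66 m^3/s.

71.66


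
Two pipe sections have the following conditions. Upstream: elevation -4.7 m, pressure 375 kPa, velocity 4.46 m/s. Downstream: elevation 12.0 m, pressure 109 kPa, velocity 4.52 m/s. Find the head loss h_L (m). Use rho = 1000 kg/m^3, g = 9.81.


Total head at each section: H = z + p/(rho*g) + V^2/(2g).
H1 = -4.7 + 375*1000/(1000*9.81) + 4.46^2/(2*9.81)
   = -4.7 + 38.226 + 1.0138
   = 34.54 m.
H2 = 12.0 + 109*1000/(1000*9.81) + 4.52^2/(2*9.81)
   = 12.0 + 11.111 + 1.0413
   = 24.152 m.
h_L = H1 - H2 = 34.54 - 24.152 = 10.388 m.

10.388


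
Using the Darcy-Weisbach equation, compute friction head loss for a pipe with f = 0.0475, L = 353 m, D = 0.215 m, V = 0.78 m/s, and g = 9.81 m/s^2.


Darcy-Weisbach equation: h_f = f * (L/D) * V^2/(2g).
f * L/D = 0.0475 * 353/0.215 = 77.9884.
V^2/(2g) = 0.78^2 / (2*9.81) = 0.6084 / 19.62 = 0.031 m.
h_f = 77.9884 * 0.031 = 2.418 m.

2.418


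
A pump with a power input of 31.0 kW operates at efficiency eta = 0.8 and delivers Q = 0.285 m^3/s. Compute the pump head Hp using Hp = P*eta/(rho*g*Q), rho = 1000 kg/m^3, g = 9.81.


Pump head formula: Hp = P * eta / (rho * g * Q).
Numerator: P * eta = 31.0 * 1000 * 0.8 = 24800.0 W.
Denominator: rho * g * Q = 1000 * 9.81 * 0.285 = 2795.85.
Hp = 24800.0 / 2795.85 = 8.87 m.

8.87


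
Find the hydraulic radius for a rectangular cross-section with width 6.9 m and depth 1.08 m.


For a rectangular section:
Flow area A = b * y = 6.9 * 1.08 = 7.45 m^2.
Wetted perimeter P = b + 2y = 6.9 + 2*1.08 = 9.06 m.
Hydraulic radius R = A/P = 7.45 / 9.06 = 0.8225 m.

0.8225


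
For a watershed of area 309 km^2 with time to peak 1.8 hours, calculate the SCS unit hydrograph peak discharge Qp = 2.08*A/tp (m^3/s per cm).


SCS formula: Qp = 2.08 * A / tp.
Qp = 2.08 * 309 / 1.8
   = 642.72 / 1.8
   = 357.07 m^3/s per cm.

357.07


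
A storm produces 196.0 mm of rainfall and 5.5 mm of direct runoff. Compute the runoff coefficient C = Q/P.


The runoff coefficient C = runoff depth / rainfall depth.
C = 5.5 / 196.0
  = 0.0281.

0.0281


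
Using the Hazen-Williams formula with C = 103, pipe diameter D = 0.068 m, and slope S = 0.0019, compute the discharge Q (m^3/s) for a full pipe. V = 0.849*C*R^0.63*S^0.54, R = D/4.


For a full circular pipe, R = D/4 = 0.068/4 = 0.017 m.
V = 0.849 * 103 * 0.017^0.63 * 0.0019^0.54
  = 0.849 * 103 * 0.076768 * 0.033926
  = 0.2277 m/s.
Pipe area A = pi*D^2/4 = pi*0.068^2/4 = 0.0036 m^2.
Q = A * V = 0.0036 * 0.2277 = 0.0008 m^3/s.

0.0008


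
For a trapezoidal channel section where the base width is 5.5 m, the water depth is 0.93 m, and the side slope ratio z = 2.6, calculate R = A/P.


For a trapezoidal section with side slope z:
A = (b + z*y)*y = (5.5 + 2.6*0.93)*0.93 = 7.364 m^2.
P = b + 2*y*sqrt(1 + z^2) = 5.5 + 2*0.93*sqrt(1 + 2.6^2) = 10.681 m.
R = A/P = 7.364 / 10.681 = 0.6894 m.

0.6894


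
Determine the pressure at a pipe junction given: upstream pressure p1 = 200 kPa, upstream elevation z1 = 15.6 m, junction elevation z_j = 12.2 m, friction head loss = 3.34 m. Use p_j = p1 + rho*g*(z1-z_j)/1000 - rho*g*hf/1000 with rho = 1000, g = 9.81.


Junction pressure: p_j = p1 + rho*g*(z1 - z_j)/1000 - rho*g*hf/1000.
Elevation term = 1000*9.81*(15.6 - 12.2)/1000 = 33.354 kPa.
Friction term = 1000*9.81*3.34/1000 = 32.765 kPa.
p_j = 200 + 33.354 - 32.765 = 200.59 kPa.

200.59


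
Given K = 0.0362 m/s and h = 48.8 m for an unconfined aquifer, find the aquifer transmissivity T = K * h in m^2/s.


Transmissivity is defined as T = K * h.
T = 0.0362 * 48.8
  = 1.7666 m^2/s.

1.7666


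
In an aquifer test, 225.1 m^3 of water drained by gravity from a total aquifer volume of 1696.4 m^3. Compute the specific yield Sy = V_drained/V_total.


Specific yield Sy = Volume drained / Total volume.
Sy = 225.1 / 1696.4
   = 0.1327.

0.1327


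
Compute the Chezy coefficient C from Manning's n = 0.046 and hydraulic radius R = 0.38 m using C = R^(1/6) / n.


The Chezy coefficient relates to Manning's n through C = R^(1/6) / n.
R^(1/6) = 0.38^(1/6) = 0.851067.
C = 0.851067 / 0.046 = 18.5 m^(1/2)/s.

18.5


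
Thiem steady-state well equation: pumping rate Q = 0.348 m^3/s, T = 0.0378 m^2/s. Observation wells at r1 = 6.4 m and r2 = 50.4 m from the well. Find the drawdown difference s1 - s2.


Thiem equation: s1 - s2 = Q/(2*pi*T) * ln(r2/r1).
ln(r2/r1) = ln(50.4/6.4) = 2.0637.
Q/(2*pi*T) = 0.348 / (2*pi*0.0378) = 0.348 / 0.2375 = 1.4652.
s1 - s2 = 1.4652 * 2.0637 = 3.0238 m.

3.0238


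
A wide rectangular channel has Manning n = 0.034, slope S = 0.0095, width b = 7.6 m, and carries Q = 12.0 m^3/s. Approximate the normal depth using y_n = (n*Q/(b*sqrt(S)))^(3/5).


We use the wide-channel approximation y_n = (n*Q/(b*sqrt(S)))^(3/5).
sqrt(S) = sqrt(0.0095) = 0.097468.
Numerator: n*Q = 0.034 * 12.0 = 0.408.
Denominator: b*sqrt(S) = 7.6 * 0.097468 = 0.740757.
arg = 0.5508.
y_n = 0.5508^(3/5) = 0.6992 m.

0.6992


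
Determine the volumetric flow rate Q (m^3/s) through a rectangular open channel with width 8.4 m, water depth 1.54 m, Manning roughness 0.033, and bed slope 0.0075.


For a rectangular channel, the cross-sectional area A = b * y = 8.4 * 1.54 = 12.94 m^2.
The wetted perimeter P = b + 2y = 8.4 + 2*1.54 = 11.48 m.
Hydraulic radius R = A/P = 12.94/11.48 = 1.1268 m.
Velocity V = (1/n)*R^(2/3)*S^(1/2) = (1/0.033)*1.1268^(2/3)*0.0075^(1/2) = 2.8418 m/s.
Discharge Q = A * V = 12.94 * 2.8418 = 36.761 m^3/s.

36.761


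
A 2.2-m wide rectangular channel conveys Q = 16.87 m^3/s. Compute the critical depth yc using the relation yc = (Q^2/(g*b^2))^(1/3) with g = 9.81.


Using yc = (Q^2 / (g * b^2))^(1/3):
Q^2 = 16.87^2 = 284.6.
g * b^2 = 9.81 * 2.2^2 = 9.81 * 4.84 = 47.48.
Q^2 / (g*b^2) = 284.6 / 47.48 = 5.9941.
yc = 5.9941^(1/3) = 1.8165 m.

1.8165


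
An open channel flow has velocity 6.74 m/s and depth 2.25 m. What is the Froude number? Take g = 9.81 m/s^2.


The Froude number is defined as Fr = V / sqrt(g*y).
g*y = 9.81 * 2.25 = 22.0725.
sqrt(g*y) = sqrt(22.0725) = 4.6981.
Fr = 6.74 / 4.6981 = 1.4346.

1.4346


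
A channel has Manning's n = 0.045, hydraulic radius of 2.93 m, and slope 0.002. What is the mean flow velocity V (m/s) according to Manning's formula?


Manning's equation gives V = (1/n) * R^(2/3) * S^(1/2).
First, compute R^(2/3) = 2.93^(2/3) = 2.0476.
Next, S^(1/2) = 0.002^(1/2) = 0.044721.
Then 1/n = 1/0.045 = 22.22.
V = 22.22 * 2.0476 * 0.044721 = 2.0349 m/s.

2.0349


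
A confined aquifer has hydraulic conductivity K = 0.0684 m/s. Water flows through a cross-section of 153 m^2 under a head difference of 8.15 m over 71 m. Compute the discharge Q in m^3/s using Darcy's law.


Darcy's law: Q = K * A * i, where i = dh/L.
Hydraulic gradient i = 8.15 / 71 = 0.114789.
Q = 0.0684 * 153 * 0.114789
  = 1.2013 m^3/s.

1.2013


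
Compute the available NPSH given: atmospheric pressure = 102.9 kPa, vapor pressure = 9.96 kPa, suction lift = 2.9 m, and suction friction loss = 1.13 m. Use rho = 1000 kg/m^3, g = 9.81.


NPSHa = p_atm/(rho*g) - z_s - hf_s - p_vap/(rho*g).
p_atm/(rho*g) = 102.9*1000 / (1000*9.81) = 10.489 m.
p_vap/(rho*g) = 9.96*1000 / (1000*9.81) = 1.015 m.
NPSHa = 10.489 - 2.9 - 1.13 - 1.015
      = 5.44 m.

5.44


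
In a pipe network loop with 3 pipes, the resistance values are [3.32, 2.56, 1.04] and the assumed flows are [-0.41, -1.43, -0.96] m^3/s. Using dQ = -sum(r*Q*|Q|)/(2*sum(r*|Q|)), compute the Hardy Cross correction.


Numerator terms (r*Q*|Q|): 3.32*-0.41*|-0.41| = -0.5581; 2.56*-1.43*|-1.43| = -5.2349; 1.04*-0.96*|-0.96| = -0.9585.
Sum of numerator = -6.7515.
Denominator terms (r*|Q|): 3.32*|-0.41| = 1.3612; 2.56*|-1.43| = 3.6608; 1.04*|-0.96| = 0.9984.
2 * sum of denominator = 2 * 6.0204 = 12.0408.
dQ = --6.7515 / 12.0408 = 0.5607 m^3/s.

0.5607


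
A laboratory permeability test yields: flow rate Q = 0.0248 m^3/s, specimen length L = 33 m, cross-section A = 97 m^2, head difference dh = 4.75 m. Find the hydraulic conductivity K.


From K = Q*L / (A*dh):
Numerator: Q*L = 0.0248 * 33 = 0.8184.
Denominator: A*dh = 97 * 4.75 = 460.75.
K = 0.8184 / 460.75 = 0.001776 m/s.

0.001776


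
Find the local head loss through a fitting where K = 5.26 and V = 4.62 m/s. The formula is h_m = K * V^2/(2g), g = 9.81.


Minor loss formula: h_m = K * V^2/(2g).
V^2 = 4.62^2 = 21.3444.
V^2/(2g) = 21.3444 / 19.62 = 1.0879 m.
h_m = 5.26 * 1.0879 = 5.7223 m.

5.7223


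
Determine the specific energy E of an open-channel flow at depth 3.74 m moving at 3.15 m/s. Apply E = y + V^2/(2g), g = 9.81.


Specific energy E = y + V^2/(2g).
Velocity head = V^2/(2g) = 3.15^2 / (2*9.81) = 9.9225 / 19.62 = 0.5057 m.
E = 3.74 + 0.5057 = 4.2457 m.

4.2457


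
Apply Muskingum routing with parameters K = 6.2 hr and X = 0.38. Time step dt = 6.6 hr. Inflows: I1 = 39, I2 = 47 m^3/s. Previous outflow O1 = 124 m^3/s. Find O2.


Muskingum coefficients:
denom = 2*K*(1-X) + dt = 2*6.2*(1-0.38) + 6.6 = 14.288.
C0 = (dt - 2*K*X)/denom = (6.6 - 2*6.2*0.38)/14.288 = 0.1321.
C1 = (dt + 2*K*X)/denom = (6.6 + 2*6.2*0.38)/14.288 = 0.7917.
C2 = (2*K*(1-X) - dt)/denom = 0.0761.
O2 = C0*I2 + C1*I1 + C2*O1
   = 0.1321*47 + 0.7917*39 + 0.0761*124
   = 46.53 m^3/s.

46.53


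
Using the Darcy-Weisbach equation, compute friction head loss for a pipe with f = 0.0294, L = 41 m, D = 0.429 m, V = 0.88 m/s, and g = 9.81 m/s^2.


Darcy-Weisbach equation: h_f = f * (L/D) * V^2/(2g).
f * L/D = 0.0294 * 41/0.429 = 2.8098.
V^2/(2g) = 0.88^2 / (2*9.81) = 0.7744 / 19.62 = 0.0395 m.
h_f = 2.8098 * 0.0395 = 0.111 m.

0.111


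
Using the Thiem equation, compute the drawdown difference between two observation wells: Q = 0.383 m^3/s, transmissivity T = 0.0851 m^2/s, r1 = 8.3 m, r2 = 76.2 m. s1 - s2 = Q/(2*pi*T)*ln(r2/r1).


Thiem equation: s1 - s2 = Q/(2*pi*T) * ln(r2/r1).
ln(r2/r1) = ln(76.2/8.3) = 2.2171.
Q/(2*pi*T) = 0.383 / (2*pi*0.0851) = 0.383 / 0.5347 = 0.7163.
s1 - s2 = 0.7163 * 2.2171 = 1.5881 m.

1.5881


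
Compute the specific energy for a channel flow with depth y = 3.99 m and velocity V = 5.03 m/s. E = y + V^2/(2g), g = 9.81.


Specific energy E = y + V^2/(2g).
Velocity head = V^2/(2g) = 5.03^2 / (2*9.81) = 25.3009 / 19.62 = 1.2895 m.
E = 3.99 + 1.2895 = 5.2795 m.

5.2795
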